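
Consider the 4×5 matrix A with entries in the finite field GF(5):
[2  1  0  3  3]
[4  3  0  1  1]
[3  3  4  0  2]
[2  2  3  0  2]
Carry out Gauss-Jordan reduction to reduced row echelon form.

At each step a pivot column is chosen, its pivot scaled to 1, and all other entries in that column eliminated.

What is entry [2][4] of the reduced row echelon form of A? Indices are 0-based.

step 1: normalize row 0 (÷2) = (1, 3, 0, 4, 4)
  row 1: subtract 4×row0 = (0, 1, 0, 0, 0)
  row 2: subtract 3×row0 = (0, 4, 4, 3, 0)
  row 3: subtract 2×row0 = (0, 1, 3, 2, 4)
step 2: normalize row 1 (÷1) = (0, 1, 0, 0, 0)
  row 0: subtract 3×row1 = (1, 0, 0, 4, 4)
  row 2: subtract 4×row1 = (0, 0, 4, 3, 0)
  row 3: subtract 1×row1 = (0, 0, 3, 2, 4)
step 3: normalize row 2 (÷4) = (0, 0, 1, 2, 0)
  row 3: subtract 3×row2 = (0, 0, 0, 1, 4)
step 4: normalize row 3 (÷1) = (0, 0, 0, 1, 4)
  row 0: subtract 4×row3 = (1, 0, 0, 0, 3)
  row 2: subtract 2×row3 = (0, 0, 1, 0, 2)

M[2][4] = 2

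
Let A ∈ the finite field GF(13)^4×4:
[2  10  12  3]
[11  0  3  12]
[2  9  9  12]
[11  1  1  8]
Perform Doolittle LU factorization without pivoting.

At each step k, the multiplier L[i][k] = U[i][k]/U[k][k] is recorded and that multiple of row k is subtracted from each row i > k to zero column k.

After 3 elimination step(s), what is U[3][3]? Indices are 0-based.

k=0: U[0][0]=2
  eliminate (1,0): mult=12, new row 1: (0, 10, 2, 2); set L[1][0]=12
  eliminate (2,0): mult=1, new row 2: (0, 12, 10, 9); set L[2][0]=1
  eliminate (3,0): mult=12, new row 3: (0, 11, 0, 11); set L[3][0]=12
k=1: U[1][1]=10
  eliminate (2,1): mult=9, new row 2: (0, 0, 5, 4); set L[2][1]=9
  eliminate (3,1): mult=5, new row 3: (0, 0, 3, 1); set L[3][1]=5
k=2: U[2][2]=5
  eliminate (3,2): mult=11, new row 3: (0, 0, 0, 9); set L[3][2]=11

U[3][3] = 9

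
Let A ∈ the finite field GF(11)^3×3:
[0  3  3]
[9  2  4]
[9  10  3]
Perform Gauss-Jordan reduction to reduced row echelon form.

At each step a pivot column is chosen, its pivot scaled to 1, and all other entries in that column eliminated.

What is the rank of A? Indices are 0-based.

pivot(0,0): swap R0↔R1
pivot(0,0)=9: scale R0 → (1, 10, 9)
  clear (2,0): R2 −= (9)R0 → (0, 8, 10)
pivot(1,1)=3: scale R1 → (0, 1, 1)
  clear (0,1): R0 −= (10)R1 → (1, 0, 10)
  clear (2,1): R2 −= (8)R1 → (0, 0, 2)
pivot(2,2)=2: scale R2 → (0, 0, 1)
  clear (0,2): R0 −= (10)R2 → (1, 0, 0)
  clear (1,2): R1 −= (1)R2 → (0, 1, 0)

rank = 3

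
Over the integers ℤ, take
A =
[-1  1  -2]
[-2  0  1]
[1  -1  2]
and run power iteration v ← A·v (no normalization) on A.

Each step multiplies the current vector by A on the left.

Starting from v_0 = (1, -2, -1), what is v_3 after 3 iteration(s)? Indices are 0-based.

v_3 = (-1, 12, 1)

v_0 = (1, -2, -1).
v_1 = A·v_0 = (-1, -3, 1).
v_2 = A·v_1 = (-4, 3, 4).
v_3 = A·v_2 = (-1, 12, 1).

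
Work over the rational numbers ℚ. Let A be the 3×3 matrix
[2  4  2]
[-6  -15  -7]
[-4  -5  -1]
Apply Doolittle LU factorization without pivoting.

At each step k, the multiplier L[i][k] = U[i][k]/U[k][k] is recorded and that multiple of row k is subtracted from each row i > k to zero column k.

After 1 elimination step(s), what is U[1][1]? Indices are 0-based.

[col 0] pivot 2
  R1 -= -3*R0 → (0, -3, -1)  (L[1][0] := -3)
  R2 -= -2*R0 → (0, 3, 3)  (L[2][0] := -2)

U[1][1] = -3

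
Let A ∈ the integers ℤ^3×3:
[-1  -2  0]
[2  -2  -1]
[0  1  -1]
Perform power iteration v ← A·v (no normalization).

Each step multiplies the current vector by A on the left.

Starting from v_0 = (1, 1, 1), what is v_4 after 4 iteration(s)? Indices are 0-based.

v_0 = (1, 1, 1).
v_1 = A·v_0 = (-3, -1, 0).
v_2 = A·v_1 = (5, -4, -1).
v_3 = A·v_2 = (3, 19, -3).
v_4 = A·v_3 = (-41, -29, 22).

v_4 = (-41, -29, 22)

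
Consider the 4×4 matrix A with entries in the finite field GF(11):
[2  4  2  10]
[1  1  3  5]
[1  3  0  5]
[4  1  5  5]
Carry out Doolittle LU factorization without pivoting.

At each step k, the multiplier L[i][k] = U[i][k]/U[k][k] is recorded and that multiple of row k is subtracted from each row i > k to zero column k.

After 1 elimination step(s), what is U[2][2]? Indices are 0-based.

[col 0] pivot 2
  R1 -= 6*R0 → (0, 10, 2, 0)  (L[1][0] := 6)
  R2 -= 6*R0 → (0, 1, 10, 0)  (L[2][0] := 6)
  R3 -= 2*R0 → (0, 4, 1, 7)  (L[3][0] := 2)

U[2][2] = 10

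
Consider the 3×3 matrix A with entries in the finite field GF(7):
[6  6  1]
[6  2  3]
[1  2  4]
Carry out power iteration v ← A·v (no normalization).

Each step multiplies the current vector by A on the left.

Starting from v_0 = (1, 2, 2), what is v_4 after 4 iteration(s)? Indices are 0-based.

v_4 = (3, 1, 4)

v_0 = (1, 2, 2).
v_1 = A·v_0 = (6, 2, 6).
v_2 = A·v_1 = (5, 2, 6).
v_3 = A·v_2 = (6, 3, 5).
v_4 = A·v_3 = (3, 1, 4).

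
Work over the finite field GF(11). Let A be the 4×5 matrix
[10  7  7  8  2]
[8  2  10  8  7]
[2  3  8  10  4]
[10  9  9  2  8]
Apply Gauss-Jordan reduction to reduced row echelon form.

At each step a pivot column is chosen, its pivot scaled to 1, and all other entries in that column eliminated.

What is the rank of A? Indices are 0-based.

rank = 4

pivot(0,0)=10: scale R0 → (1, 4, 4, 3, 9)
  clear (1,0): R1 −= (8)R0 → (0, 3, 0, 6, 1)
  clear (2,0): R2 −= (2)R0 → (0, 6, 0, 4, 8)
  clear (3,0): R3 −= (10)R0 → (0, 2, 2, 5, 6)
pivot(1,1)=3: scale R1 → (0, 1, 0, 2, 4)
  clear (0,1): R0 −= (4)R1 → (1, 0, 4, 6, 4)
  clear (2,1): R2 −= (6)R1 → (0, 0, 0, 3, 6)
  clear (3,1): R3 −= (2)R1 → (0, 0, 2, 1, 9)
pivot(2,2): swap R2↔R3
pivot(2,2)=2: scale R2 → (0, 0, 1, 6, 10)
  clear (0,2): R0 −= (4)R2 → (1, 0, 0, 4, 8)
pivot(3,3)=3: scale R3 → (0, 0, 0, 1, 2)
  clear (0,3): R0 −= (4)R3 → (1, 0, 0, 0, 0)
  clear (1,3): R1 −= (2)R3 → (0, 1, 0, 0, 0)
  clear (2,3): R2 −= (6)R3 → (0, 0, 1, 0, 9)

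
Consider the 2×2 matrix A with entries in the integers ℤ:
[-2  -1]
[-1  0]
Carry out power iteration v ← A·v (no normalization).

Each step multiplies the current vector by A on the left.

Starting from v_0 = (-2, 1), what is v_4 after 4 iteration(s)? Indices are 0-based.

v_4 = (-46, -19)

v_0 = (-2, 1).
v_1 = A·v_0 = (3, 2).
v_2 = A·v_1 = (-8, -3).
v_3 = A·v_2 = (19, 8).
v_4 = A·v_3 = (-46, -19).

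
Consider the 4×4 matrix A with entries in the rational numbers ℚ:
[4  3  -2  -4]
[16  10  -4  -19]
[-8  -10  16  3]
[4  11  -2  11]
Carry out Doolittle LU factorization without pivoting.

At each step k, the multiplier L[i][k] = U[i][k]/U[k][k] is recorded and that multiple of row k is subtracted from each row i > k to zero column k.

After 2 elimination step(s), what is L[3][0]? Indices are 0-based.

L[3][0] = 1

k=0: U[0][0]=4
  eliminate (1,0): mult=4, new row 1: (0, -2, 4, -3); set L[1][0]=4
  eliminate (2,0): mult=-2, new row 2: (0, -4, 12, -5); set L[2][0]=-2
  eliminate (3,0): mult=1, new row 3: (0, 8, 0, 15); set L[3][0]=1
k=1: U[1][1]=-2
  eliminate (2,1): mult=2, new row 2: (0, 0, 4, 1); set L[2][1]=2
  eliminate (3,1): mult=-4, new row 3: (0, 0, 16, 3); set L[3][1]=-4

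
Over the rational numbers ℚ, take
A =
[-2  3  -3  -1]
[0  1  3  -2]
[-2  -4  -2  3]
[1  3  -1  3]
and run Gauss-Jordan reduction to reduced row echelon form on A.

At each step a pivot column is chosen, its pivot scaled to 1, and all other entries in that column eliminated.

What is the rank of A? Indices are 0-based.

rank = 4

step 1: normalize row 0 (÷-2) = (1, -3/2, 3/2, 1/2)
  row 2: subtract -2×row0 = (0, -7, 1, 4)
  row 3: subtract 1×row0 = (0, 9/2, -5/2, 5/2)
step 2: normalize row 1 (÷1) = (0, 1, 3, -2)
  row 0: subtract -3/2×row1 = (1, 0, 6, -5/2)
  row 2: subtract -7×row1 = (0, 0, 22, -10)
  row 3: subtract 9/2×row1 = (0, 0, -16, 23/2)
step 3: normalize row 2 (÷22) = (0, 0, 1, -5/11)
  row 0: subtract 6×row2 = (1, 0, 0, 5/22)
  row 1: subtract 3×row2 = (0, 1, 0, -7/11)
  row 3: subtract -16×row2 = (0, 0, 0, 93/22)
step 4: normalize row 3 (÷93/22) = (0, 0, 0, 1)
  row 0: subtract 5/22×row3 = (1, 0, 0, 0)
  row 1: subtract -7/11×row3 = (0, 1, 0, 0)
  row 2: subtract -5/11×row3 = (0, 0, 1, 0)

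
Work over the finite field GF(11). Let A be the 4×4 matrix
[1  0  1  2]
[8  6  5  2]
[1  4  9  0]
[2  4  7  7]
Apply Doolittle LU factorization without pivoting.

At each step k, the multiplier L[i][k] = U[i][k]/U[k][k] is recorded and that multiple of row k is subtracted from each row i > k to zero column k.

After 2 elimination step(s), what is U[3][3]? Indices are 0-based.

U[3][3] = 5

Step 1: pivot at (0,0) is 1.
  row1 ← row1 − (8)·row0  ⇒  L[1][0]=8, U row1=(0, 6, 8, 8)
  row2 ← row2 − (1)·row0  ⇒  L[2][0]=1, U row2=(0, 4, 8, 9)
  row3 ← row3 − (2)·row0  ⇒  L[3][0]=2, U row3=(0, 4, 5, 3)
Step 2: pivot at (1,1) is 6.
  row2 ← row2 − (8)·row1  ⇒  L[2][1]=8, U row2=(0, 0, 10, 0)
  row3 ← row3 − (8)·row1  ⇒  L[3][1]=8, U row3=(0, 0, 7, 5)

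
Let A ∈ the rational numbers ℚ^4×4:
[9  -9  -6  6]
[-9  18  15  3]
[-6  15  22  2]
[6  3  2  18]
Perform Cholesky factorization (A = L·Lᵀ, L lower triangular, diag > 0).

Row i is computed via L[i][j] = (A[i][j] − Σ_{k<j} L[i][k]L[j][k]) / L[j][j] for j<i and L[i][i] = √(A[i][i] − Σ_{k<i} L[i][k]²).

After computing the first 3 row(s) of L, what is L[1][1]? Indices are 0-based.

Step 1: L[0][0] = √(9) = 3.
  L[1][0] = (-9) / L[0][0] = -3.
Step 2: L[1][1] = √(9) = 3.
  L[2][0] = (-6) / L[0][0] = -2.
  L[2][1] = (9) / L[1][1] = 3.
Step 3: L[2][2] = √(9) = 3.

L[1][1] = 3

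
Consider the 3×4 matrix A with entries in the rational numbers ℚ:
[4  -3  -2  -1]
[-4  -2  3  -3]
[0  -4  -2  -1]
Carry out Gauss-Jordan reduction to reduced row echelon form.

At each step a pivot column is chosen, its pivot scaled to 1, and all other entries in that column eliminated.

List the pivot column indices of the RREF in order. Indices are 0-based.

pivot(0,0)=4: scale R0 → (1, -3/4, -1/2, -1/4)
  clear (1,0): R1 −= (-4)R0 → (0, -5, 1, -4)
pivot(1,1)=-5: scale R1 → (0, 1, -1/5, 4/5)
  clear (0,1): R0 −= (-3/4)R1 → (1, 0, -13/20, 7/20)
  clear (2,1): R2 −= (-4)R1 → (0, 0, -14/5, 11/5)
pivot(2,2)=-14/5: scale R2 → (0, 0, 1, -11/14)
  clear (0,2): R0 −= (-13/20)R2 → (1, 0, 0, -9/56)
  clear (1,2): R1 −= (-1/5)R2 → (0, 1, 0, 9/14)

pivot columns: 0, 1, 2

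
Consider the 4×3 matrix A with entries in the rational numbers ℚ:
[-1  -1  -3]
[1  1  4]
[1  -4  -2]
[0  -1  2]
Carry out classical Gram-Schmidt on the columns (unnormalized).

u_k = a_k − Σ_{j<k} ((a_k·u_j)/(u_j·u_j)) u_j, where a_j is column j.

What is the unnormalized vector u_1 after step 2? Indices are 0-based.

u_1 = (-5/3, 5/3, -10/3, -1)

Step 1: u_0 = a_0 = (-1, 1, 1, 0).
Step 2: u_1 = a_1 − (-2/3)·u_0 = (-5/3, 5/3, -10/3, -1).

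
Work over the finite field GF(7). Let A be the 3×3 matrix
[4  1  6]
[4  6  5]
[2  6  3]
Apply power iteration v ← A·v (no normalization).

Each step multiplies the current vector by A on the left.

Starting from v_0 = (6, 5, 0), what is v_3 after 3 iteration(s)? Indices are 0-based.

v_0 = (6, 5, 0).
v_1 = A·v_0 = (1, 5, 0).
v_2 = A·v_1 = (2, 6, 4).
v_3 = A·v_2 = (3, 1, 3).

v_3 = (3, 1, 3)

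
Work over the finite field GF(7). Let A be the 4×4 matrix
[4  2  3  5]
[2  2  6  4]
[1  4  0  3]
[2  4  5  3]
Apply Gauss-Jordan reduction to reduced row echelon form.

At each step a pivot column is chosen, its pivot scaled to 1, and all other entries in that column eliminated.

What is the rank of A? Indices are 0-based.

rank = 4

pivot(0,0)=4: scale R0 → (1, 4, 6, 3)
  clear (1,0): R1 −= (2)R0 → (0, 1, 1, 5)
  clear (2,0): R2 −= (1)R0 → (0, 0, 1, 0)
  clear (3,0): R3 −= (2)R0 → (0, 3, 0, 4)
pivot(1,1)=1: scale R1 → (0, 1, 1, 5)
  clear (0,1): R0 −= (4)R1 → (1, 0, 2, 4)
  clear (3,1): R3 −= (3)R1 → (0, 0, 4, 3)
pivot(2,2)=1: scale R2 → (0, 0, 1, 0)
  clear (0,2): R0 −= (2)R2 → (1, 0, 0, 4)
  clear (1,2): R1 −= (1)R2 → (0, 1, 0, 5)
  clear (3,2): R3 −= (4)R2 → (0, 0, 0, 3)
pivot(3,3)=3: scale R3 → (0, 0, 0, 1)
  clear (0,3): R0 −= (4)R3 → (1, 0, 0, 0)
  clear (1,3): R1 −= (5)R3 → (0, 1, 0, 0)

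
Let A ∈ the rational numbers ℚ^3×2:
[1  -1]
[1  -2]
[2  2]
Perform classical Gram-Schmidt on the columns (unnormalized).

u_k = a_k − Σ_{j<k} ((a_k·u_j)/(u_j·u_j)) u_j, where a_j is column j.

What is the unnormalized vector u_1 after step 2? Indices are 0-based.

u_1 = (-7/6, -13/6, 5/3)

Step 1: u_0 = a_0 = (1, 1, 2).
Step 2: u_1 = a_1 − (1/6)·u_0 = (-7/6, -13/6, 5/3).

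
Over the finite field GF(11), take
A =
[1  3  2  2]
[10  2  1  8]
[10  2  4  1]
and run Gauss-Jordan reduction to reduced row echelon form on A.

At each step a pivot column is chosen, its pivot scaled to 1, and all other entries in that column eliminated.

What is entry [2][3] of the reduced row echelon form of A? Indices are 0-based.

M[2][3] = 5

pivot(0,0)=1: scale R0 → (1, 3, 2, 2)
  clear (1,0): R1 −= (10)R0 → (0, 5, 3, 10)
  clear (2,0): R2 −= (10)R0 → (0, 5, 6, 3)
pivot(1,1)=5: scale R1 → (0, 1, 5, 2)
  clear (0,1): R0 −= (3)R1 → (1, 0, 9, 7)
  clear (2,1): R2 −= (5)R1 → (0, 0, 3, 4)
pivot(2,2)=3: scale R2 → (0, 0, 1, 5)
  clear (0,2): R0 −= (9)R2 → (1, 0, 0, 6)
  clear (1,2): R1 −= (5)R2 → (0, 1, 0, 10)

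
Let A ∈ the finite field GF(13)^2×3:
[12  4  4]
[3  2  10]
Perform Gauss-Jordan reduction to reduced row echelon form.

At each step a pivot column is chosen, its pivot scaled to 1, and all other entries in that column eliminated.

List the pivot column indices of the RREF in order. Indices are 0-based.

step 1: normalize row 0 (÷12) = (1, 9, 9)
  row 1: subtract 3×row0 = (0, 1, 9)
step 2: normalize row 1 (÷1) = (0, 1, 9)
  row 0: subtract 9×row1 = (1, 0, 6)

pivot columns: 0, 1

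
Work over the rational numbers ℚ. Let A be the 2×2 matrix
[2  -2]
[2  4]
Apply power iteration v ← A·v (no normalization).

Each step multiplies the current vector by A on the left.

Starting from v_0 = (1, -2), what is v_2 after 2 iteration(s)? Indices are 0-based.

v_0 = (1, -2).
v_1 = A·v_0 = (6, -6).
v_2 = A·v_1 = (24, -12).

v_2 = (24, -12)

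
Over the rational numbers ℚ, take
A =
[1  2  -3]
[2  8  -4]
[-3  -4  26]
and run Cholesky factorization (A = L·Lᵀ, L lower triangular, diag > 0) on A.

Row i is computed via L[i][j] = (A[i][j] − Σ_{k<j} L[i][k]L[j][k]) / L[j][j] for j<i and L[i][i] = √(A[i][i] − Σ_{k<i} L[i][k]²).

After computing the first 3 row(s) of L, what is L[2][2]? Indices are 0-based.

Step 1: L[0][0] = √(1) = 1.
  L[1][0] = (2) / L[0][0] = 2.
Step 2: L[1][1] = √(4) = 2.
  L[2][0] = (-3) / L[0][0] = -3.
  L[2][1] = (2) / L[1][1] = 1.
Step 3: L[2][2] = √(16) = 4.

L[2][2] = 4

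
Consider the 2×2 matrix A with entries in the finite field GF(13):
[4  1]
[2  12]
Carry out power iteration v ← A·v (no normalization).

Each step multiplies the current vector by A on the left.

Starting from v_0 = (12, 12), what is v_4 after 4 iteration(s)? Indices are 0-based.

v_4 = (11, 3)

v_0 = (12, 12).
v_1 = A·v_0 = (8, 12).
v_2 = A·v_1 = (5, 4).
v_3 = A·v_2 = (11, 6).
v_4 = A·v_3 = (11, 3).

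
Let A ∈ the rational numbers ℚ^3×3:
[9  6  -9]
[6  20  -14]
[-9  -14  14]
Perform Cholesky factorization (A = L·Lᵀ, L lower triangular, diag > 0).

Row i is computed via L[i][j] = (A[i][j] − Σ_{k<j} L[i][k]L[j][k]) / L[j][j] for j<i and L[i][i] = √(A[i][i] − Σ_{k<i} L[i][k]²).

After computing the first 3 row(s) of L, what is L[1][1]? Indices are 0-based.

L[1][1] = 4

Step 1: L[0][0] = √(9) = 3.
  L[1][0] = (6) / L[0][0] = 2.
Step 2: L[1][1] = √(16) = 4.
  L[2][0] = (-9) / L[0][0] = -3.
  L[2][1] = (-8) / L[1][1] = -2.
Step 3: L[2][2] = √(1) = 1.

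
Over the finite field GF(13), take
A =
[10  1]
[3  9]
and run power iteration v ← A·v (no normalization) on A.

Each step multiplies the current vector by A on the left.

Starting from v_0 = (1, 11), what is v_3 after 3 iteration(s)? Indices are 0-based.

v_3 = (6, 2)

v_0 = (1, 11).
v_1 = A·v_0 = (8, 11).
v_2 = A·v_1 = (0, 6).
v_3 = A·v_2 = (6, 2).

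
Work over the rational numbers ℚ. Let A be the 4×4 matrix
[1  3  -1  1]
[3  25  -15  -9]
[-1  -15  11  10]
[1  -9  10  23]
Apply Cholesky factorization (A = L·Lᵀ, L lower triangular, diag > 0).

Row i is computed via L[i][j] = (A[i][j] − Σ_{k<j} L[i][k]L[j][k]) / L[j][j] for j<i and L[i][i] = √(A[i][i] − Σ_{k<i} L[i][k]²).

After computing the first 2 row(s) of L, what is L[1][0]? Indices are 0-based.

Step 1: L[0][0] = √(1) = 1.
  L[1][0] = (3) / L[0][0] = 3.
Step 2: L[1][1] = √(16) = 4.

L[1][0] = 3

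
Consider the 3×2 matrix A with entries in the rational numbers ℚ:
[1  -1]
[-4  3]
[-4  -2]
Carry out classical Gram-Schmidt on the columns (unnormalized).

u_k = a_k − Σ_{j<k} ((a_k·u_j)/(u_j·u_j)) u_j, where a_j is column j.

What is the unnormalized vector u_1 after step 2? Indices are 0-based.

u_1 = (-28/33, 79/33, -86/33)

Step 1: u_0 = a_0 = (1, -4, -4).
Step 2: u_1 = a_1 − (-5/33)·u_0 = (-28/33, 79/33, -86/33).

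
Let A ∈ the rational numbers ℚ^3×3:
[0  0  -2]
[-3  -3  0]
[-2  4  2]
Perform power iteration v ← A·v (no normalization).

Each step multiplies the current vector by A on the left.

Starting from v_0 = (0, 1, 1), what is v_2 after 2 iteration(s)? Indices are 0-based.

v_2 = (-12, 15, 4)

v_0 = (0, 1, 1).
v_1 = A·v_0 = (-2, -3, 6).
v_2 = A·v_1 = (-12, 15, 4).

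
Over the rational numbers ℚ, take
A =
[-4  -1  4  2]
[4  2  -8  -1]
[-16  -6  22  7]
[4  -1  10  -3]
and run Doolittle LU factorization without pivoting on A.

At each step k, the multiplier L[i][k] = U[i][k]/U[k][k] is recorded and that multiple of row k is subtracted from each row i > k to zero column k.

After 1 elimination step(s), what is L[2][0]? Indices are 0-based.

k=0: U[0][0]=-4
  eliminate (1,0): mult=-1, new row 1: (0, 1, -4, 1); set L[1][0]=-1
  eliminate (2,0): mult=4, new row 2: (0, -2, 6, -1); set L[2][0]=4
  eliminate (3,0): mult=-1, new row 3: (0, -2, 14, -1); set L[3][0]=-1

L[2][0] = 4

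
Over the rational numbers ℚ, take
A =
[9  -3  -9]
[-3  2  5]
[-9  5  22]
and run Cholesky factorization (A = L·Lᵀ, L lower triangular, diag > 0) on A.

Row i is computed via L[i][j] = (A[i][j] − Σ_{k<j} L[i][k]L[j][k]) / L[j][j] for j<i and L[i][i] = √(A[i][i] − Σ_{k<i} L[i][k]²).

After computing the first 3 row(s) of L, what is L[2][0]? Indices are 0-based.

L[2][0] = -3

Step 1: L[0][0] = √(9) = 3.
  L[1][0] = (-3) / L[0][0] = -1.
Step 2: L[1][1] = √(1) = 1.
  L[2][0] = (-9) / L[0][0] = -3.
  L[2][1] = (2) / L[1][1] = 2.
Step 3: L[2][2] = √(9) = 3.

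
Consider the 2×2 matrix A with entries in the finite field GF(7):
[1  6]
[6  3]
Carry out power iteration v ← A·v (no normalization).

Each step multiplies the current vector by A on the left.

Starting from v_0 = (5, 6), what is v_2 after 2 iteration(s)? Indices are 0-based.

v_2 = (0, 5)

v_0 = (5, 6).
v_1 = A·v_0 = (6, 6).
v_2 = A·v_1 = (0, 5).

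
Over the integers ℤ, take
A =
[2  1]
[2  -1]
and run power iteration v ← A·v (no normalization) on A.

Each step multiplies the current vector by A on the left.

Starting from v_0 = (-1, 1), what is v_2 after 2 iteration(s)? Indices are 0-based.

v_2 = (-5, 1)

v_0 = (-1, 1).
v_1 = A·v_0 = (-1, -3).
v_2 = A·v_1 = (-5, 1).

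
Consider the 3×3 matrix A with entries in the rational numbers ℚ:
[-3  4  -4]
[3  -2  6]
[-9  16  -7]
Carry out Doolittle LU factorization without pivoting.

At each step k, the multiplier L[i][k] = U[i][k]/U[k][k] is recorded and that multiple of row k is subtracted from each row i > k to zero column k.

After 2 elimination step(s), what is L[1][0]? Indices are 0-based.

L[1][0] = -1

[col 0] pivot -3
  R1 -= -1*R0 → (0, 2, 2)  (L[1][0] := -1)
  R2 -= 3*R0 → (0, 4, 5)  (L[2][0] := 3)
[col 1] pivot 2
  R2 -= 2*R1 → (0, 0, 1)  (L[2][1] := 2)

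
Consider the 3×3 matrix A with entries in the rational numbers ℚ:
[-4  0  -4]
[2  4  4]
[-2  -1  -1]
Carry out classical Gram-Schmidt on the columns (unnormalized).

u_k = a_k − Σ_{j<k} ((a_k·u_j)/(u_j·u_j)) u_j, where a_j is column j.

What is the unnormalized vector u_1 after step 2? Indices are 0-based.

u_1 = (5/3, 19/6, -1/6)

Step 1: u_0 = a_0 = (-4, 2, -2).
Step 2: u_1 = a_1 − (5/12)·u_0 = (5/3, 19/6, -1/6).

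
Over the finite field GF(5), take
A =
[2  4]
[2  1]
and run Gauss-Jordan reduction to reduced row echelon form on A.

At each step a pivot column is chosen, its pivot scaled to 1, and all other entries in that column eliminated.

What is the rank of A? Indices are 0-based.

rank = 2

[1] R0 /= 2  ⇒  (1, 2)
     R1 -= 2·R0  ⇒  (0, 2)
[2] R1 /= 2  ⇒  (0, 1)
     R0 -= 2·R1  ⇒  (1, 0)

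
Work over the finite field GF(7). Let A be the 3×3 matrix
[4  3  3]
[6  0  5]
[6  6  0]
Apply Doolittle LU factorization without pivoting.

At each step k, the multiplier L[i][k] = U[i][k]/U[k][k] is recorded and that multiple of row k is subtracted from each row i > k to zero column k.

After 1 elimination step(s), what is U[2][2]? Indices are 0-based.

U[2][2] = 6

[col 0] pivot 4
  R1 -= 5*R0 → (0, 6, 4)  (L[1][0] := 5)
  R2 -= 5*R0 → (0, 5, 6)  (L[2][0] := 5)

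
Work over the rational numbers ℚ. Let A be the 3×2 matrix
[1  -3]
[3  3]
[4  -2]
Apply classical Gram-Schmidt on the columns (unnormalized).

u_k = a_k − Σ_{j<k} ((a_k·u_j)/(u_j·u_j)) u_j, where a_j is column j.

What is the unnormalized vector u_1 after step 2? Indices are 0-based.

Step 1: u_0 = a_0 = (1, 3, 4).
Step 2: u_1 = a_1 − (-1/13)·u_0 = (-38/13, 42/13, -22/13).

u_1 = (-38/13, 42/13, -22/13)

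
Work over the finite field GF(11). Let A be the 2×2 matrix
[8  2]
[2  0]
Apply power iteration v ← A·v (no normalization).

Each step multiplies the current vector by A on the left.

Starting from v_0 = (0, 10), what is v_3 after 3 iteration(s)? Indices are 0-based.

v_3 = (7, 1)

v_0 = (0, 10).
v_1 = A·v_0 = (9, 0).
v_2 = A·v_1 = (6, 7).
v_3 = A·v_2 = (7, 1).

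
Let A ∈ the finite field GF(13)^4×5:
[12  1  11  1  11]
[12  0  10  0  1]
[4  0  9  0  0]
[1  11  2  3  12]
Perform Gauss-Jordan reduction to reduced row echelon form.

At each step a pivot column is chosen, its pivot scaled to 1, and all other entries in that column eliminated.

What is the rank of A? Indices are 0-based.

rank = 4

pivot(0,0)=12: scale R0 → (1, 12, 2, 12, 2)
  clear (1,0): R1 −= (12)R0 → (0, 12, 12, 12, 3)
  clear (2,0): R2 −= (4)R0 → (0, 4, 1, 4, 5)
  clear (3,0): R3 −= (1)R0 → (0, 12, 0, 4, 10)
pivot(1,1)=12: scale R1 → (0, 1, 1, 1, 10)
  clear (0,1): R0 −= (12)R1 → (1, 0, 3, 0, 12)
  clear (2,1): R2 −= (4)R1 → (0, 0, 10, 0, 4)
  clear (3,1): R3 −= (12)R1 → (0, 0, 1, 5, 7)
pivot(2,2)=10: scale R2 → (0, 0, 1, 0, 3)
  clear (0,2): R0 −= (3)R2 → (1, 0, 0, 0, 3)
  clear (1,2): R1 −= (1)R2 → (0, 1, 0, 1, 7)
  clear (3,2): R3 −= (1)R2 → (0, 0, 0, 5, 4)
pivot(3,3)=5: scale R3 → (0, 0, 0, 1, 6)
  clear (1,3): R1 −= (1)R3 → (0, 1, 0, 0, 1)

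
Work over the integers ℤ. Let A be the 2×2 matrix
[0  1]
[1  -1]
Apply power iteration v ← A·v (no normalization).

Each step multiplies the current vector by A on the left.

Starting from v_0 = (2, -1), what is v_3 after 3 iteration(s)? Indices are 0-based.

v_0 = (2, -1).
v_1 = A·v_0 = (-1, 3).
v_2 = A·v_1 = (3, -4).
v_3 = A·v_2 = (-4, 7).

v_3 = (-4, 7)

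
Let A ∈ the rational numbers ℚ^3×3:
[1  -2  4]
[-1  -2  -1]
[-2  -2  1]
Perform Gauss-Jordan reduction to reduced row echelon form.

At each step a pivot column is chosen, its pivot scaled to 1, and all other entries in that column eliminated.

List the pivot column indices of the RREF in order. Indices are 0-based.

pivot columns: 0, 1, 2

pivot(0,0)=1: scale R0 → (1, -2, 4)
  clear (1,0): R1 −= (-1)R0 → (0, -4, 3)
  clear (2,0): R2 −= (-2)R0 → (0, -6, 9)
pivot(1,1)=-4: scale R1 → (0, 1, -3/4)
  clear (0,1): R0 −= (-2)R1 → (1, 0, 5/2)
  clear (2,1): R2 −= (-6)R1 → (0, 0, 9/2)
pivot(2,2)=9/2: scale R2 → (0, 0, 1)
  clear (0,2): R0 −= (5/2)R2 → (1, 0, 0)
  clear (1,2): R1 −= (-3/4)R2 → (0, 1, 0)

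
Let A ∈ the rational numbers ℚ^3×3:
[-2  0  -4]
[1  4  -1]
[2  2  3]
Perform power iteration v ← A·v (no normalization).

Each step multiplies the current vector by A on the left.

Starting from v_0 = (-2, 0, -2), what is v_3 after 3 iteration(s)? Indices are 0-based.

v_3 = (-8, 110, 58)

v_0 = (-2, 0, -2).
v_1 = A·v_0 = (12, 0, -10).
v_2 = A·v_1 = (16, 22, -6).
v_3 = A·v_2 = (-8, 110, 58).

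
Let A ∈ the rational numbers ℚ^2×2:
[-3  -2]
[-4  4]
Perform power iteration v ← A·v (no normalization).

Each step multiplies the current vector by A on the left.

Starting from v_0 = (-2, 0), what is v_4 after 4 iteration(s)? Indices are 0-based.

v_0 = (-2, 0).
v_1 = A·v_0 = (6, 8).
v_2 = A·v_1 = (-34, 8).
v_3 = A·v_2 = (86, 168).
v_4 = A·v_3 = (-594, 328).

v_4 = (-594, 328)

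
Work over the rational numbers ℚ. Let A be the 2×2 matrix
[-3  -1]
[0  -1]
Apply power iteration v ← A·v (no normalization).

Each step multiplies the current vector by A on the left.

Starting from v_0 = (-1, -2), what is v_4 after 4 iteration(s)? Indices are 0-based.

v_0 = (-1, -2).
v_1 = A·v_0 = (5, 2).
v_2 = A·v_1 = (-17, -2).
v_3 = A·v_2 = (53, 2).
v_4 = A·v_3 = (-161, -2).

v_4 = (-161, -2)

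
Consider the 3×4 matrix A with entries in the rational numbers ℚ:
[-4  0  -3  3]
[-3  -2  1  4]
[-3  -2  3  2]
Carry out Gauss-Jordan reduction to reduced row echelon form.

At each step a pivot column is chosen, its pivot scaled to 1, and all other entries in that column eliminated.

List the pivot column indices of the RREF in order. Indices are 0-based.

pivot columns: 0, 1, 2

step 1: normalize row 0 (÷-4) = (1, 0, 3/4, -3/4)
  row 1: subtract -3×row0 = (0, -2, 13/4, 7/4)
  row 2: subtract -3×row0 = (0, -2, 21/4, -1/4)
step 2: normalize row 1 (÷-2) = (0, 1, -13/8, -7/8)
  row 2: subtract -2×row1 = (0, 0, 2, -2)
step 3: normalize row 2 (÷2) = (0, 0, 1, -1)
  row 0: subtract 3/4×row2 = (1, 0, 0, 0)
  row 1: subtract -13/8×row2 = (0, 1, 0, -5/2)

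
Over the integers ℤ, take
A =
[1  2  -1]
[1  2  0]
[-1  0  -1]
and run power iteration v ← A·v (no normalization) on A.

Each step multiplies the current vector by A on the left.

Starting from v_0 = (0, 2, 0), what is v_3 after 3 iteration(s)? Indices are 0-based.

v_3 = (40, 36, -8)

v_0 = (0, 2, 0).
v_1 = A·v_0 = (4, 4, 0).
v_2 = A·v_1 = (12, 12, -4).
v_3 = A·v_2 = (40, 36, -8).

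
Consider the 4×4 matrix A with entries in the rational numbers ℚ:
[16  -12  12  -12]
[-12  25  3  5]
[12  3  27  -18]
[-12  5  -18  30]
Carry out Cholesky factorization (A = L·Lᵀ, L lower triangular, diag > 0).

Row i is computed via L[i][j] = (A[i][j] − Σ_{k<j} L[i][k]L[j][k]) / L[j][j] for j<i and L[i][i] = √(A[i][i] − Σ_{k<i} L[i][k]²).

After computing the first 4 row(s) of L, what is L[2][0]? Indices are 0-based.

L[2][0] = 3

Step 1: L[0][0] = √(16) = 4.
  L[1][0] = (-12) / L[0][0] = -3.
Step 2: L[1][1] = √(16) = 4.
  L[2][0] = (12) / L[0][0] = 3.
  L[2][1] = (12) / L[1][1] = 3.
Step 3: L[2][2] = √(9) = 3.
  L[3][0] = (-12) / L[0][0] = -3.
  L[3][1] = (-4) / L[1][1] = -1.
  L[3][2] = (-6) / L[2][2] = -2.
Step 4: L[3][3] = √(16) = 4.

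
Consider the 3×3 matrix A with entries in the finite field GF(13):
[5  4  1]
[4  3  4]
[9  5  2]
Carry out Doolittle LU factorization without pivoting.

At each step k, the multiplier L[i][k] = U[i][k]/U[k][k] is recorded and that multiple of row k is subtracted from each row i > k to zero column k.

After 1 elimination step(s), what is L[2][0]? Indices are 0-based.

L[2][0] = 7

k=0: U[0][0]=5
  eliminate (1,0): mult=6, new row 1: (0, 5, 11); set L[1][0]=6
  eliminate (2,0): mult=7, new row 2: (0, 3, 8); set L[2][0]=7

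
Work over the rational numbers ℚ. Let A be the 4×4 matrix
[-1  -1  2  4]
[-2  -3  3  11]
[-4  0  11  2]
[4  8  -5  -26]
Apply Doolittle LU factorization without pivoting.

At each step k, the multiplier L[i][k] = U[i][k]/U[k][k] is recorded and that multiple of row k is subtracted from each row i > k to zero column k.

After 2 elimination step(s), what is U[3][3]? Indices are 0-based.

[col 0] pivot -1
  R1 -= 2*R0 → (0, -1, -1, 3)  (L[1][0] := 2)
  R2 -= 4*R0 → (0, 4, 3, -14)  (L[2][0] := 4)
  R3 -= -4*R0 → (0, 4, 3, -10)  (L[3][0] := -4)
[col 1] pivot -1
  R2 -= -4*R1 → (0, 0, -1, -2)  (L[2][1] := -4)
  R3 -= -4*R1 → (0, 0, -1, 2)  (L[3][1] := -4)

U[3][3] = 2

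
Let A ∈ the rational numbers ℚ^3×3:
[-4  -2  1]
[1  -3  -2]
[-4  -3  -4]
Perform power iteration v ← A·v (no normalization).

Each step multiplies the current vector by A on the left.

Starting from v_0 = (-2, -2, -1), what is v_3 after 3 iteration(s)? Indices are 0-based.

v_3 = (104, 359, 817)

v_0 = (-2, -2, -1).
v_1 = A·v_0 = (11, 6, 18).
v_2 = A·v_1 = (-38, -43, -134).
v_3 = A·v_2 = (104, 359, 817).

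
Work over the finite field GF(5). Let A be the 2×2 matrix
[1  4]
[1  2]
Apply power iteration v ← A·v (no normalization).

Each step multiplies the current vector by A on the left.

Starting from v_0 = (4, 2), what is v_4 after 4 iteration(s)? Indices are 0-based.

v_4 = (1, 1)

v_0 = (4, 2).
v_1 = A·v_0 = (2, 3).
v_2 = A·v_1 = (4, 3).
v_3 = A·v_2 = (1, 0).
v_4 = A·v_3 = (1, 1).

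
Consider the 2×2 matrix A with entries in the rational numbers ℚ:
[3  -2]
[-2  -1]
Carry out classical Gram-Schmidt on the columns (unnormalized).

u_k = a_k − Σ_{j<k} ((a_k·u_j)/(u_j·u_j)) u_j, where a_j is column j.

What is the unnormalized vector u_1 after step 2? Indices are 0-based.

u_1 = (-14/13, -21/13)

Step 1: u_0 = a_0 = (3, -2).
Step 2: u_1 = a_1 − (-4/13)·u_0 = (-14/13, -21/13).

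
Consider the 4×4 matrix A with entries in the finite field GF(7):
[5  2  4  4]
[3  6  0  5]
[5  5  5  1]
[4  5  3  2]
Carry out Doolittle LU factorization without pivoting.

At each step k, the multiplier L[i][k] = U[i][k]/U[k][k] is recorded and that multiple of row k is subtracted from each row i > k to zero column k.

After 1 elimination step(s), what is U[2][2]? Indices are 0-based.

U[2][2] = 1

[col 0] pivot 5
  R1 -= 2*R0 → (0, 2, 6, 4)  (L[1][0] := 2)
  R2 -= 1*R0 → (0, 3, 1, 4)  (L[2][0] := 1)
  R3 -= 5*R0 → (0, 2, 4, 3)  (L[3][0] := 5)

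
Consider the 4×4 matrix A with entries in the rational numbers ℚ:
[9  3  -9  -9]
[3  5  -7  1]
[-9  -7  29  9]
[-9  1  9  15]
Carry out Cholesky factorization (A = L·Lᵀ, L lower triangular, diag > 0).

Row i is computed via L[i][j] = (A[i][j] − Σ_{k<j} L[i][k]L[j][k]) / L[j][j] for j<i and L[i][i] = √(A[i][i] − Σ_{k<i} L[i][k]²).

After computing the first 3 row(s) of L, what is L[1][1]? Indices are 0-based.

Step 1: L[0][0] = √(9) = 3.
  L[1][0] = (3) / L[0][0] = 1.
Step 2: L[1][1] = √(4) = 2.
  L[2][0] = (-9) / L[0][0] = -3.
  L[2][1] = (-4) / L[1][1] = -2.
Step 3: L[2][2] = √(16) = 4.

L[1][1] = 2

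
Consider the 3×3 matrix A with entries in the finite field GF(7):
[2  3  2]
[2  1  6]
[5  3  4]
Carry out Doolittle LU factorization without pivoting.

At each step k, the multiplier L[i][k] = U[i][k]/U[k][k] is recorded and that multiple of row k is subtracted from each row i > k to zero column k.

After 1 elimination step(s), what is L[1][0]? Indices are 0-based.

Step 1: pivot at (0,0) is 2.
  row1 ← row1 − (1)·row0  ⇒  L[1][0]=1, U row1=(0, 5, 4)
  row2 ← row2 − (6)·row0  ⇒  L[2][0]=6, U row2=(0, 6, 6)

L[1][0] = 1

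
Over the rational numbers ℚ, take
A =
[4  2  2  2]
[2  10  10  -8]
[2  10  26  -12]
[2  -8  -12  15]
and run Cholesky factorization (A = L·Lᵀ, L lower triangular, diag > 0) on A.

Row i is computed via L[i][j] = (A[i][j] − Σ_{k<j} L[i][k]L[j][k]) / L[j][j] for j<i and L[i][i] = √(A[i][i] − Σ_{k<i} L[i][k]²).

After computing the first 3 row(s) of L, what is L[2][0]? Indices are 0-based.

Step 1: L[0][0] = √(4) = 2.
  L[1][0] = (2) / L[0][0] = 1.
Step 2: L[1][1] = √(9) = 3.
  L[2][0] = (2) / L[0][0] = 1.
  L[2][1] = (9) / L[1][1] = 3.
Step 3: L[2][2] = √(16) = 4.

L[2][0] = 1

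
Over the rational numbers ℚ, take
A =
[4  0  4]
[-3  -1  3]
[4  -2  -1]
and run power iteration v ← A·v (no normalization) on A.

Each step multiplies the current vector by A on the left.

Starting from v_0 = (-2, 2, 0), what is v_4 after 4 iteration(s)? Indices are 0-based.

v_0 = (-2, 2, 0).
v_1 = A·v_0 = (-8, 4, -12).
v_2 = A·v_1 = (-80, -16, -28).
v_3 = A·v_2 = (-432, 172, -260).
v_4 = A·v_3 = (-2768, 344, -1812).

v_4 = (-2768, 344, -1812)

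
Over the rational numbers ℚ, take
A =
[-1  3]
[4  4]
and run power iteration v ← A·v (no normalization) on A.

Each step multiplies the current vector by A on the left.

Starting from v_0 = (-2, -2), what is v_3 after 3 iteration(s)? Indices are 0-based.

v_3 = (-196, -496)

v_0 = (-2, -2).
v_1 = A·v_0 = (-4, -16).
v_2 = A·v_1 = (-44, -80).
v_3 = A·v_2 = (-196, -496).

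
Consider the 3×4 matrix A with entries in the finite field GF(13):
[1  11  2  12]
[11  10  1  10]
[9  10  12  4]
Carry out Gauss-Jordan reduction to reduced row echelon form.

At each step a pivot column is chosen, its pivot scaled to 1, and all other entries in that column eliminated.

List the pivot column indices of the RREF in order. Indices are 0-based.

pivot columns: 0, 1, 2

[1] R0 /= 1  ⇒  (1, 11, 2, 12)
     R1 -= 11·R0  ⇒  (0, 6, 5, 8)
     R2 -= 9·R0  ⇒  (0, 2, 7, 0)
[2] R1 /= 6  ⇒  (0, 1, 3, 10)
     R0 -= 11·R1  ⇒  (1, 0, 8, 6)
     R2 -= 2·R1  ⇒  (0, 0, 1, 6)
[3] R2 /= 1  ⇒  (0, 0, 1, 6)
     R0 -= 8·R2  ⇒  (1, 0, 0, 10)
     R1 -= 3·R2  ⇒  (0, 1, 0, 5)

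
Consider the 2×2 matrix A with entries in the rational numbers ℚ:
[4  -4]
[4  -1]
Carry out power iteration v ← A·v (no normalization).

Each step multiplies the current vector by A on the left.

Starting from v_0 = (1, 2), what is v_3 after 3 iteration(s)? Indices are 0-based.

v_0 = (1, 2).
v_1 = A·v_0 = (-4, 2).
v_2 = A·v_1 = (-24, -18).
v_3 = A·v_2 = (-24, -78).

v_3 = (-24, -78)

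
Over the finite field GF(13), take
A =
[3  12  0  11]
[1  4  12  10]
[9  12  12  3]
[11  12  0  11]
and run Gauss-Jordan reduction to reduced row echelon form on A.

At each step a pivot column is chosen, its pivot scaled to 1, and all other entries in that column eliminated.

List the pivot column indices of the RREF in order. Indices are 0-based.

pivot(0,0)=3: scale R0 → (1, 4, 0, 8)
  clear (1,0): R1 −= (1)R0 → (0, 0, 12, 2)
  clear (2,0): R2 −= (9)R0 → (0, 2, 12, 9)
  clear (3,0): R3 −= (11)R0 → (0, 7, 0, 1)
pivot(1,1): swap R1↔R2
pivot(1,1)=2: scale R1 → (0, 1, 6, 11)
  clear (0,1): R0 −= (4)R1 → (1, 0, 2, 3)
  clear (3,1): R3 −= (7)R1 → (0, 0, 10, 2)
pivot(2,2)=12: scale R2 → (0, 0, 1, 11)
  clear (0,2): R0 −= (2)R2 → (1, 0, 0, 7)
  clear (1,2): R1 −= (6)R2 → (0, 1, 0, 10)
  clear (3,2): R3 −= (10)R2 → (0, 0, 0, 9)
pivot(3,3)=9: scale R3 → (0, 0, 0, 1)
  clear (0,3): R0 −= (7)R3 → (1, 0, 0, 0)
  clear (1,3): R1 −= (10)R3 → (0, 1, 0, 0)
  clear (2,3): R2 −= (11)R3 → (0, 0, 1, 0)

pivot columns: 0, 1, 2, 3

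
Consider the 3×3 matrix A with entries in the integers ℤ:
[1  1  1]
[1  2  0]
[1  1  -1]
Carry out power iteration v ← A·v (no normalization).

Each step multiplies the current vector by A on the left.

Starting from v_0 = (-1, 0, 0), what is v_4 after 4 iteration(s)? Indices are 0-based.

v_0 = (-1, 0, 0).
v_1 = A·v_0 = (-1, -1, -1).
v_2 = A·v_1 = (-3, -3, -1).
v_3 = A·v_2 = (-7, -9, -5).
v_4 = A·v_3 = (-21, -25, -11).

v_4 = (-21, -25, -11)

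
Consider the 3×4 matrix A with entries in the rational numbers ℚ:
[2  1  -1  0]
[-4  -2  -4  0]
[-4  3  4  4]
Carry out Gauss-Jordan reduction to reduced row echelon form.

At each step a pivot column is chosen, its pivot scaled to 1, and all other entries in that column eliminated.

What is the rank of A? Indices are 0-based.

rank = 3

step 1: normalize row 0 (÷2) = (1, 1/2, -1/2, 0)
  row 1: subtract -4×row0 = (0, 0, -6, 0)
  row 2: subtract -4×row0 = (0, 5, 2, 4)
step 2: exchange rows 1,2
step 2: normalize row 1 (÷5) = (0, 1, 2/5, 4/5)
  row 0: subtract 1/2×row1 = (1, 0, -7/10, -2/5)
step 3: normalize row 2 (÷-6) = (0, 0, 1, 0)
  row 0: subtract -7/10×row2 = (1, 0, 0, -2/5)
  row 1: subtract 2/5×row2 = (0, 1, 0, 4/5)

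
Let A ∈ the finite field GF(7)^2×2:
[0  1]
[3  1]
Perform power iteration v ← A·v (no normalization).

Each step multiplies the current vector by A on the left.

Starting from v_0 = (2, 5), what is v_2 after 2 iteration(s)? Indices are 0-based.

v_0 = (2, 5).
v_1 = A·v_0 = (5, 4).
v_2 = A·v_1 = (4, 5).

v_2 = (4, 5)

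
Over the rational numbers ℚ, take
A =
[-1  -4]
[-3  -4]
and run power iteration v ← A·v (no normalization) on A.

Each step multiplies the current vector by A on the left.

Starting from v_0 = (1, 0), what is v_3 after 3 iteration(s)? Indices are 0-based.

v_0 = (1, 0).
v_1 = A·v_0 = (-1, -3).
v_2 = A·v_1 = (13, 15).
v_3 = A·v_2 = (-73, -99).

v_3 = (-73, -99)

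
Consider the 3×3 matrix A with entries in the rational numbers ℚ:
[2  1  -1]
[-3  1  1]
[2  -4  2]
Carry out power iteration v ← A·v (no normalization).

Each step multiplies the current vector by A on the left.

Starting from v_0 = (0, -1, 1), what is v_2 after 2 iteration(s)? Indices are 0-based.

v_0 = (0, -1, 1).
v_1 = A·v_0 = (-2, 0, 6).
v_2 = A·v_1 = (-10, 12, 8).

v_2 = (-10, 12, 8)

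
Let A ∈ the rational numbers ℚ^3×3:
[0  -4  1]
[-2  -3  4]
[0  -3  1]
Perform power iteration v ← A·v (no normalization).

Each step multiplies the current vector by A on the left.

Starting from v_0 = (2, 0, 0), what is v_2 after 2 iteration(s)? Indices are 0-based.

v_2 = (16, 12, 12)

v_0 = (2, 0, 0).
v_1 = A·v_0 = (0, -4, 0).
v_2 = A·v_1 = (16, 12, 12).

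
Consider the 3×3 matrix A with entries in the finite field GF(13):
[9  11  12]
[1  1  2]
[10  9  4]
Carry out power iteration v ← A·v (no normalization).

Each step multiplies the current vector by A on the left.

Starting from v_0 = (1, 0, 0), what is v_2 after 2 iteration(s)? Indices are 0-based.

v_0 = (1, 0, 0).
v_1 = A·v_0 = (9, 1, 10).
v_2 = A·v_1 = (4, 4, 9).

v_2 = (4, 4, 9)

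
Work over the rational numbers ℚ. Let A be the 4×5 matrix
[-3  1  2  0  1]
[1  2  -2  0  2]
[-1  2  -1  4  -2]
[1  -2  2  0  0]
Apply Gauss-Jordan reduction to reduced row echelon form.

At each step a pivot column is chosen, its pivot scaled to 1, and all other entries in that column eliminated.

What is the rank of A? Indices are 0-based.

[1] R0 /= -3  ⇒  (1, -1/3, -2/3, 0, -1/3)
     R1 -= 1·R0  ⇒  (0, 7/3, -4/3, 0, 7/3)
     R2 -= -1·R0  ⇒  (0, 5/3, -5/3, 4, -7/3)
     R3 -= 1·R0  ⇒  (0, -5/3, 8/3, 0, 1/3)
[2] R1 /= 7/3  ⇒  (0, 1, -4/7, 0, 1)
     R0 -= -1/3·R1  ⇒  (1, 0, -6/7, 0, 0)
     R2 -= 5/3·R1  ⇒  (0, 0, -5/7, 4, -4)
     R3 -= -5/3·R1  ⇒  (0, 0, 12/7, 0, 2)
[3] R2 /= -5/7  ⇒  (0, 0, 1, -28/5, 28/5)
     R0 -= -6/7·R2  ⇒  (1, 0, 0, -24/5, 24/5)
     R1 -= -4/7·R2  ⇒  (0, 1, 0, -16/5, 21/5)
     R3 -= 12/7·R2  ⇒  (0, 0, 0, 48/5, -38/5)
[4] R3 /= 48/5  ⇒  (0, 0, 0, 1, -19/24)
     R0 -= -24/5·R3  ⇒  (1, 0, 0, 0, 1)
     R1 -= -16/5·R3  ⇒  (0, 1, 0, 0, 5/3)
     R2 -= -28/5·R3  ⇒  (0, 0, 1, 0, 7/6)

rank = 4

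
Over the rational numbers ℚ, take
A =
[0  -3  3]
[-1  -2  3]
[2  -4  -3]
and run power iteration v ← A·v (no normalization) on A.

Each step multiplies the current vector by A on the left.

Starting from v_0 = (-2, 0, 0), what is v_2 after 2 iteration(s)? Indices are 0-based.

v_2 = (-18, -16, 4)

v_0 = (-2, 0, 0).
v_1 = A·v_0 = (0, 2, -4).
v_2 = A·v_1 = (-18, -16, 4).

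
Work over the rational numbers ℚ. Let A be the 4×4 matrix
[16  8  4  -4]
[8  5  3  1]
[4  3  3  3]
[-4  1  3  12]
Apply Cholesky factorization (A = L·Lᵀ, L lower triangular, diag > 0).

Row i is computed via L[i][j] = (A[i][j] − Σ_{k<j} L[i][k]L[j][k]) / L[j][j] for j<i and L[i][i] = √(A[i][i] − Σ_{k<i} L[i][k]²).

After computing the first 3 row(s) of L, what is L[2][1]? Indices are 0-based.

L[2][1] = 1

Step 1: L[0][0] = √(16) = 4.
  L[1][0] = (8) / L[0][0] = 2.
Step 2: L[1][1] = √(1) = 1.
  L[2][0] = (4) / L[0][0] = 1.
  L[2][1] = (1) / L[1][1] = 1.
Step 3: L[2][2] = √(1) = 1.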